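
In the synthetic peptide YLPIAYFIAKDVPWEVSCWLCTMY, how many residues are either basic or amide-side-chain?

1

Basic: H, K, R. Amide-side-chain: N, Q.
Basic residues here: K10 (1).
Amide-side-chain residues here: none (0).
The two groups share no amino acid, so total = 1 + 0 = 1.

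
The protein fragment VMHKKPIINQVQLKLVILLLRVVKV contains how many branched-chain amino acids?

Valine (V), leucine (L), and isoleucine (I) are the branched-chain amino acids.
Matching residues: V1, I7, I8, V11, L13, L15, V16, I17, L18, L19, L20, V22, V23, V25.

14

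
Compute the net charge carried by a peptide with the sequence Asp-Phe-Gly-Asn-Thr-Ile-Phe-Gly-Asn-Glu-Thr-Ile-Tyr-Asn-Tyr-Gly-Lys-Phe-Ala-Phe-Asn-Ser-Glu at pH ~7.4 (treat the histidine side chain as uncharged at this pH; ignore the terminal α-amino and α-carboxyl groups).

At pH ~7.4 the Lys and Arg side chains are protonated (+1), the Asp and Glu side chains are deprotonated (−1), and with His taken as neutral all other side chains carry no charge.
Positive (K, R): Lys17 → +1.
Negative (D, E): Asp1, Glu10, Glu23 → −3.
Net charge = (+1) + (−3) = −2.

-2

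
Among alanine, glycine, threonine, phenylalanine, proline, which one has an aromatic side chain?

phenylalanine

F, W, and Y each carry an aromatic ring on the side chain.
Of the listed options, only phenylalanine belongs to this group.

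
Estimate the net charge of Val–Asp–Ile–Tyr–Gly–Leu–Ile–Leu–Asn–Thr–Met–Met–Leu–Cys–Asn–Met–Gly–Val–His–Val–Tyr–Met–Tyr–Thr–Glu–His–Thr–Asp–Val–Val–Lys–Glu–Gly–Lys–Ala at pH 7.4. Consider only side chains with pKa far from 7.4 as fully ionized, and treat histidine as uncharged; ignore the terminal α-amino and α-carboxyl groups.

The side chains ionized at physiological pH are Lys/Arg (+1) and Asp/Glu (−1); with His treated as neutral, nothing else contributes.
Positive (K, R): Lys31, Lys34 → +2.
Negative (D, E): Asp2, Glu25, Asp28, Glu32 → −4.
Net charge = (+2) + (−4) = −2.

-2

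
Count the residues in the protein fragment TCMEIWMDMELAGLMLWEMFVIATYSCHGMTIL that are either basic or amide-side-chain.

Basic: H, K, R. Amide-side-chain: N, Q.
Basic residues here: H28 (1).
Amide-side-chain residues here: none (0).
The two groups share no amino acid, so total = 1 + 0 = 1.

1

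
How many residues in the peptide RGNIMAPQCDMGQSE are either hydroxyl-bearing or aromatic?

1

Hydroxyl-bearing: S, T, Y. Aromatic: F, W, Y.
Hydroxyl-bearing residues here: S14 (1).
Aromatic residues here: none (0).
(Y belongs to both groups, but none appear in this sequence.) Total = 1 + 0 = 1.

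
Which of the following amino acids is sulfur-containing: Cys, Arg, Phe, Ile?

The sulfur-bearing residues are cysteine (–SH) and methionine (–S–CH₃).
Of the listed options, only Cys belongs to this group.

Cys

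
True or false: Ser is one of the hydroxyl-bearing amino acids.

S, T, and Y are the three residues with a side-chain hydroxyl.
Serine is in this group.

True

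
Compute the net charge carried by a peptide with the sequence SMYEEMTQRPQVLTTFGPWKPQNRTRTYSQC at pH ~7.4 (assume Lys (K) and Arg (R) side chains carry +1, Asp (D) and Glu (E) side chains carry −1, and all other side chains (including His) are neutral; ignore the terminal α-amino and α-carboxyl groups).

Positive (K, R): R9, K20, R24, R26 → +4.
Negative (D, E): E4, E5 → −2.
Net charge = (+4) + (−2) = +2.

+2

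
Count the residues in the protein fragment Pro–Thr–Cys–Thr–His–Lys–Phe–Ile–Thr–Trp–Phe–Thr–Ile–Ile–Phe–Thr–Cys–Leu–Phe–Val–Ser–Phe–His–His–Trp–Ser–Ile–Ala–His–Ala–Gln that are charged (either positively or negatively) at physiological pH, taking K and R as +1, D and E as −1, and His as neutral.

Charged side chains at pH ~7.4: K, R (positive); D, E (negative).
Matching residues: Lys6.

1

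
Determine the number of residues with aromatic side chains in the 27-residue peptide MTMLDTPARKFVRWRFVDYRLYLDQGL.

The aromatic amino acids are Phe (F, benzyl), Trp (W, indole), and Tyr (Y, phenol).
Matching residues: F11, W14, F16, Y19, Y22.

5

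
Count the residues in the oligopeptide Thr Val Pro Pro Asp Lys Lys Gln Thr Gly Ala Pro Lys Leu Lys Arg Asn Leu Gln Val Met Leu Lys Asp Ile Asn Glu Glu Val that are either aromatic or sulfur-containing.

Aromatic: F, W, Y. Sulfur-containing: C, M.
Aromatic residues here: none (0).
Sulfur-containing residues here: Met21 (1).
The two groups share no amino acid, so total = 0 + 1 = 1.

1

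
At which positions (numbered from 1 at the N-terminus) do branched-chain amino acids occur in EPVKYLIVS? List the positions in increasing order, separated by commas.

3, 6, 7, 8

The BCAAs are Val, Leu, and Ile — aliphatic side chains with a branch point.
Matching residues: V3, L6, I7, V8.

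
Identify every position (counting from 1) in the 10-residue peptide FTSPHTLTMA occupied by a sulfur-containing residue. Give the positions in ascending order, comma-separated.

The sulfur-bearing residues are cysteine (–SH) and methionine (–S–CH₃).
Matching residues: M9.

9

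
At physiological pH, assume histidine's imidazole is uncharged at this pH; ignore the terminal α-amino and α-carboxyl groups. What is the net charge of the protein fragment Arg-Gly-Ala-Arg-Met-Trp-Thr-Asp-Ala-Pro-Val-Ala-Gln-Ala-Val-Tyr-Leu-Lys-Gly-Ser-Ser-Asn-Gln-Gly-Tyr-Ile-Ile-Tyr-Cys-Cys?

Near pH 7.4, K and R contribute +1 each, D and E contribute −1 each, and every other side chain (His included, as stated) is uncharged.
Positive (K, R): Arg1, Arg4, Lys18 → +3.
Negative (D, E): Asp8 → −1.
Net charge = (+3) + (−1) = +2.

+2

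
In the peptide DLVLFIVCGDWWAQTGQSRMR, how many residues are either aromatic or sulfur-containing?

5

Aromatic: F, W, Y. Sulfur-containing: C, M.
Aromatic residues here: F5, W11, W12 (3).
Sulfur-containing residues here: C8, M20 (2).
The two groups share no amino acid, so total = 3 + 2 = 5.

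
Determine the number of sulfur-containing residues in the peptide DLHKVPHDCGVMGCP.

The sulfur-bearing residues are cysteine (–SH) and methionine (–S–CH₃).
Matching residues: C9, M12, C14.

3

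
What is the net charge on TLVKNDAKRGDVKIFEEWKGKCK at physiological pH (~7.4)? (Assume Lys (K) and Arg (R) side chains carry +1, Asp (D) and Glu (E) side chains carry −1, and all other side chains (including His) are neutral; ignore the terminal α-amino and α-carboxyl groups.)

+3

Positive (K, R): K4, K8, R9, K13, K19, K21, K23 → +7.
Negative (D, E): D6, D11, E16, E17 → −4.
Net charge = (+7) + (−4) = +3.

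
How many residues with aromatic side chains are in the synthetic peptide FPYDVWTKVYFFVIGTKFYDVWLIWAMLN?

10

The aromatic amino acids are Phe (F, benzyl), Trp (W, indole), and Tyr (Y, phenol).
Matching residues: F1, Y3, W6, Y10, F11, F12, F18, Y19, W22, W25.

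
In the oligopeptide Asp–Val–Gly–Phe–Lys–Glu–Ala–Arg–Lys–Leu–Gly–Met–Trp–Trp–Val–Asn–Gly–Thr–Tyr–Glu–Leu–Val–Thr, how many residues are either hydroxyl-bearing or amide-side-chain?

Hydroxyl-bearing: S, T, Y. Amide-side-chain: N, Q.
Hydroxyl-bearing residues here: Thr18, Tyr19, Thr23 (3).
Amide-side-chain residues here: Asn16 (1).
The two groups share no amino acid, so total = 3 + 1 = 4.

4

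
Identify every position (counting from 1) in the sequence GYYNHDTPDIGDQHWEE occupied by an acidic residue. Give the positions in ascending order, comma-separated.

6, 9, 12, 16, 17

The acidic residues are Asp (D) and Glu (E), whose side chains end in a carboxylate group.
Matching residues: D6, D9, D12, E16, E17.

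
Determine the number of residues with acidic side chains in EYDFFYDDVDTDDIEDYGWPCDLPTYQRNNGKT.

The acidic residues are Asp (D) and Glu (E), whose side chains end in a carboxylate group.
Matching residues: E1, D3, D7, D8, D10, D12, D13, E15, D16, D22.

10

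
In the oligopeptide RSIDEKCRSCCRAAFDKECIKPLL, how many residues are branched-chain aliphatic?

4

V, L, and I make up the branched-chain aliphatic group.
Matching residues: I3, I20, L23, L24.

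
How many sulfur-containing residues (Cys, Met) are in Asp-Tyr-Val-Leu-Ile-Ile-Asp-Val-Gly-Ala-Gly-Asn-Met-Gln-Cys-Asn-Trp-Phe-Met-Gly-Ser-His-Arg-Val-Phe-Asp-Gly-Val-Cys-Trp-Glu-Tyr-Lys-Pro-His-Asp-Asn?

4

Matching residues: Met13, Cys15, Met19, Cys29.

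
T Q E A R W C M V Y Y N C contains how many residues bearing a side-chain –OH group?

3

The –OH-bearing residues are Ser, Thr (aliphatic alcohols), and Tyr (phenol).
Matching residues: T1, Y10, Y11.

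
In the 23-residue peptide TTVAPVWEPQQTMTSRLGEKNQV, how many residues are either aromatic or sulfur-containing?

Aromatic: F, W, Y. Sulfur-containing: C, M.
Aromatic residues here: W7 (1).
Sulfur-containing residues here: M13 (1).
The two groups share no amino acid, so total = 1 + 1 = 2.

2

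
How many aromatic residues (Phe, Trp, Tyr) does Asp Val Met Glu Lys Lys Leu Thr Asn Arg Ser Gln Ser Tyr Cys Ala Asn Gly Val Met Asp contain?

Matching residues: Tyr14.

1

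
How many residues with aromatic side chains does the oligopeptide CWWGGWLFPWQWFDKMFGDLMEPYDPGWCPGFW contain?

Phenylalanine (F), tryptophan (W), and tyrosine (Y) have aromatic ring side chains.
Matching residues: W2, W3, W6, F8, W10, W12, F13, F17, Y24, W28, F32, W33.

12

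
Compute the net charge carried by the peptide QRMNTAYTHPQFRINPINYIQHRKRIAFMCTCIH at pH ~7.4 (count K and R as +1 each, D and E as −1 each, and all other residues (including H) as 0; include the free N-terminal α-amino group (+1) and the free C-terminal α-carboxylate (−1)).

+5

Positive (K, R): R2, R13, R23, K24, R25 → +5.
Negative (D, E): none → −0.
The N-terminus (+1) and C-terminus (−1) cancel.
Net charge = (+5) + (−0) = +5.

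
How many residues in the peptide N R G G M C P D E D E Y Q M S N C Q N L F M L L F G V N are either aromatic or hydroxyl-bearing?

Aromatic: F, W, Y. Hydroxyl-bearing: S, T, Y.
Aromatic residues here: Y12, F21, F25 (3).
Hydroxyl-bearing residues here: Y12, S15 (2).
Y is in both groups, so the 1 Y residue must not be double-counted.
Total = 3 + 2 − 1 = 4.

4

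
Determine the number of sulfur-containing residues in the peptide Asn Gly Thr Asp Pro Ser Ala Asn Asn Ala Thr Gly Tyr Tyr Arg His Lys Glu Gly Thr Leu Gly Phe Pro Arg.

0

Cysteine (C, thiol) and methionine (M, thioether) are the two sulfur-containing amino acids.
None of the 25 residues belong to this group.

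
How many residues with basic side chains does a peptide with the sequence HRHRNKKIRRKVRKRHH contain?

14

The basic amino acids are Lys (K), Arg (R), and His (H).
Matching residues: H1, R2, H3, R4, K6, K7, R9, R10, K11, R13, K14, R15, H16, H17.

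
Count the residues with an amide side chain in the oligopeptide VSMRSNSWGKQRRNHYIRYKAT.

3

Asparagine (N) and glutamine (Q) have uncharged amide side chains.
Matching residues: N6, Q11, N14.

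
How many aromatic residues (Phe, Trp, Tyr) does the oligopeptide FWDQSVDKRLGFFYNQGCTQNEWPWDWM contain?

8

Matching residues: F1, W2, F12, F13, Y14, W23, W25, W27.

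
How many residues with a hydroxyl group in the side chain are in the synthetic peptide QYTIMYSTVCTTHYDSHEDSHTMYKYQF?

Serine (S), threonine (T), and tyrosine (Y) each carry a hydroxyl group on the side chain.
Matching residues: Y2, T3, Y6, S7, T8, T11, T12, Y14, S16, S20, T22, Y24, Y26.

13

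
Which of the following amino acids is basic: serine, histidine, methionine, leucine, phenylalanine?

histidine

The basic amino acids are Lys (K), Arg (R), and His (H).
Of the listed options, only histidine belongs to this group.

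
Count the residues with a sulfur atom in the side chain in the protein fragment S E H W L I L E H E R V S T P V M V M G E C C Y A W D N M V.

5

Only Cys (C) and Met (M) have a sulfur atom in the side chain.
Matching residues: M17, M19, C22, C23, M29.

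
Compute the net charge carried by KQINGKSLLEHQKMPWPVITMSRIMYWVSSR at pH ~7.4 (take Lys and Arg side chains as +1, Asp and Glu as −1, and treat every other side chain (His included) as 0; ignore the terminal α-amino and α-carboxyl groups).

+4

Positive (K, R): K1, K6, K13, R23, R31 → +5.
Negative (D, E): E10 → −1.
Net charge = (+5) + (−1) = +4.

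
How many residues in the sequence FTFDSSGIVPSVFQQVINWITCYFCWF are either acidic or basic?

Acidic: D, E. Basic: H, K, R.
Acidic residues here: D4 (1).
Basic residues here: none (0).
The two groups share no amino acid, so total = 1 + 0 = 1.

1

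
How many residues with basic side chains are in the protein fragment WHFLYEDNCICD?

1

K, R, and H are the three residues with basic side chains (ε-amine, guanidinium, and imidazole respectively).
Matching residues: H2.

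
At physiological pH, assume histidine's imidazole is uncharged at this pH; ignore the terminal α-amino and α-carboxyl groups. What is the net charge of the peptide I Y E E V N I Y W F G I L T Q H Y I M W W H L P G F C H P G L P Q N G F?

Near pH 7.4, K and R contribute +1 each, D and E contribute −1 each, and every other side chain (His included, as stated) is uncharged.
Positive (K, R): none → +0.
Negative (D, E): E3, E4 → −2.
Net charge = (+0) + (−2) = −2.

-2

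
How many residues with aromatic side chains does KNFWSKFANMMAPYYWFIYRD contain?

8

Phenylalanine (F), tryptophan (W), and tyrosine (Y) have aromatic ring side chains.
Matching residues: F3, W4, F7, Y14, Y15, W16, F17, Y19.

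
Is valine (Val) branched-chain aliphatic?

Yes

Valine (V), leucine (L), and isoleucine (I) are the branched-chain amino acids.
Valine is in this group.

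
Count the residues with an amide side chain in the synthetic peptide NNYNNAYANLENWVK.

The amide-side-chain residues are Asn (N) and Gln (Q).
Matching residues: N1, N2, N4, N5, N9, N12.

6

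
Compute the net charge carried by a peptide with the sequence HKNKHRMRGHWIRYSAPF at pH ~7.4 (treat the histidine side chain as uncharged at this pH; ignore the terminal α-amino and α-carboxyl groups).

At pH ~7.4 the Lys and Arg side chains are protonated (+1), the Asp and Glu side chains are deprotonated (−1), and with His taken as neutral all other side chains carry no charge.
Positive (K, R): K2, K4, R6, R8, R13 → +5.
Negative (D, E): none → −0.
Net charge = (+5) + (−0) = +5.

+5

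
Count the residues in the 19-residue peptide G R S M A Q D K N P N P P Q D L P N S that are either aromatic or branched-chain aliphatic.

1

Aromatic: F, W, Y. Branched-chain aliphatic: I, L, V.
Aromatic residues here: none (0).
Branched-chain aliphatic residues here: L16 (1).
The two groups share no amino acid, so total = 0 + 1 = 1.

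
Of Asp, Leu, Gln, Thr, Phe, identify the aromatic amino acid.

Phe

F, W, and Y each carry an aromatic ring on the side chain.
Of the listed options, only Phe belongs to this group.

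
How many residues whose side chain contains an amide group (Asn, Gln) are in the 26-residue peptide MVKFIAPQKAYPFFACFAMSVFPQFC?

Matching residues: Q8, Q24.

2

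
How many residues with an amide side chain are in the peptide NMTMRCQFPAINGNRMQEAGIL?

5

The amide-side-chain residues are Asn (N) and Gln (Q).
Matching residues: N1, Q7, N12, N14, Q17.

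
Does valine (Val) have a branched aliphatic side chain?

Yes

V, L, and I make up the branched-chain aliphatic group.
Valine is in this group.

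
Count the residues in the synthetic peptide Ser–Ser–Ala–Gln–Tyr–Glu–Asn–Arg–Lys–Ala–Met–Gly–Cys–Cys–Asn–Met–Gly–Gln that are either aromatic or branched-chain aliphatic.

1

Aromatic: F, W, Y. Branched-chain aliphatic: I, L, V.
Aromatic residues here: Tyr5 (1).
Branched-chain aliphatic residues here: none (0).
The two groups share no amino acid, so total = 1 + 0 = 1.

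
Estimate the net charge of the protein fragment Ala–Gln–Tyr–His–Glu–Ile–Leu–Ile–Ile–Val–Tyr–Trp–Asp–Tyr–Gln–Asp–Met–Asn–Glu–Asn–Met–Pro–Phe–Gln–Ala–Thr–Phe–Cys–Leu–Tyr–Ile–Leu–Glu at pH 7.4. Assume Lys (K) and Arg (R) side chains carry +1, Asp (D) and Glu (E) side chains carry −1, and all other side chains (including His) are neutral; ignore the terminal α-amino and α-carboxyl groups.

-5

Positive (K, R): none → +0.
Negative (D, E): Glu5, Asp13, Asp16, Glu19, Glu33 → −5.
Net charge = (+0) + (−5) = −5.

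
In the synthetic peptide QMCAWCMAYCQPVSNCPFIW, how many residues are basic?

Lysine (K), arginine (R), and histidine (H) have basic, nitrogen-containing side chains.
None of the 20 residues belong to this group.

0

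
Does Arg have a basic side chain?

K, R, and H are the three residues with basic side chains (ε-amine, guanidinium, and imidazole respectively).
Arginine is in this group.

Yes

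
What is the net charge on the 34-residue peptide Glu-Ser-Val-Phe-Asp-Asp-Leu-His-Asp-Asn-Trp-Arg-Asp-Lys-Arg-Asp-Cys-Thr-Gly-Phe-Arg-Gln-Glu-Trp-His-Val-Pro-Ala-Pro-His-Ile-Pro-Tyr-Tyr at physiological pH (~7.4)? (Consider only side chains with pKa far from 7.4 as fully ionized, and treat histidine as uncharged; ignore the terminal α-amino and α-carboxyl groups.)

-3

The side chains ionized at physiological pH are Lys/Arg (+1) and Asp/Glu (−1); with His treated as neutral, nothing else contributes.
Positive (K, R): Arg12, Lys14, Arg15, Arg21 → +4.
Negative (D, E): Glu1, Asp5, Asp6, Asp9, Asp13, Asp16, Glu23 → −7.
Net charge = (+4) + (−7) = −3.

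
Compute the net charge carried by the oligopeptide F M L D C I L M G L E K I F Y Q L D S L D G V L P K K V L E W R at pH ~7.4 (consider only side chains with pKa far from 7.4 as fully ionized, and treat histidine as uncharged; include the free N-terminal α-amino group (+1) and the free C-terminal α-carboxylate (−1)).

-1

Near pH 7.4, K and R contribute +1 each, D and E contribute −1 each, and every other side chain (His included, as stated) is uncharged.
Positive (K, R): K12, K26, K27, R32 → +4.
Negative (D, E): D4, E11, D18, D21, E30 → −5.
The N-terminus (+1) and C-terminus (−1) cancel.
Net charge = (+4) + (−5) = −1.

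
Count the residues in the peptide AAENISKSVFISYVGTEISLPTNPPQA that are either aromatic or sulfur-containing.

Aromatic: F, W, Y. Sulfur-containing: C, M.
Aromatic residues here: F10, Y13 (2).
Sulfur-containing residues here: none (0).
The two groups share no amino acid, so total = 2 + 0 = 2.

2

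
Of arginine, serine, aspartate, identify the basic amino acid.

The basic amino acids are Lys (K), Arg (R), and His (H).
Of the listed options, only arginine belongs to this group.

arginine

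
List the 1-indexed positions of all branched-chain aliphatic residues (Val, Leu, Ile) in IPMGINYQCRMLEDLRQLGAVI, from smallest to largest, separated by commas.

Matching residues: I1, I5, L12, L15, L18, V21, I22.

1, 5, 12, 15, 18, 21, 22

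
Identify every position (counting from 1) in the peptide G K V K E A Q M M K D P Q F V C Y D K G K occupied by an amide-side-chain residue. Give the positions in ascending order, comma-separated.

Matching residues: Q7, Q13.

7, 13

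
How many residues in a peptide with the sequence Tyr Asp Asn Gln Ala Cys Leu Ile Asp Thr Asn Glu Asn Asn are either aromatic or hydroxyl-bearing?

Aromatic: F, W, Y. Hydroxyl-bearing: S, T, Y.
Aromatic residues here: Tyr1 (1).
Hydroxyl-bearing residues here: Tyr1, Thr10 (2).
Y is in both groups, so the 1 Y residue must not be double-counted.
Total = 1 + 2 − 1 = 2.

2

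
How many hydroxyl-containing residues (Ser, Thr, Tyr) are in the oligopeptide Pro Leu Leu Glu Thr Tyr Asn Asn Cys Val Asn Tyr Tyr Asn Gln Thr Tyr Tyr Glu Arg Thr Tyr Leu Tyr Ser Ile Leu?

11

Matching residues: Thr5, Tyr6, Tyr12, Tyr13, Thr16, Tyr17, Tyr18, Thr21, Tyr22, Tyr24, Ser25.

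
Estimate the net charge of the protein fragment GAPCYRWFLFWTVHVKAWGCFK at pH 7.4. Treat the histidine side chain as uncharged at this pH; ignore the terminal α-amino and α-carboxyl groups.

+3

At pH ~7.4 the Lys and Arg side chains are protonated (+1), the Asp and Glu side chains are deprotonated (−1), and with His taken as neutral all other side chains carry no charge.
Positive (K, R): R6, K16, K22 → +3.
Negative (D, E): none → −0.
Net charge = (+3) + (−0) = +3.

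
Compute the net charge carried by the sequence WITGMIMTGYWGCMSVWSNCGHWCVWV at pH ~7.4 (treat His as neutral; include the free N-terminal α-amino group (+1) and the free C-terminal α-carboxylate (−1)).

0

At pH ~7.4 the Lys and Arg side chains are protonated (+1), the Asp and Glu side chains are deprotonated (−1), and with His taken as neutral all other side chains carry no charge.
Positive (K, R): none → +0.
Negative (D, E): none → −0.
The N-terminus (+1) and C-terminus (−1) cancel.
Net charge = (+0) + (−0) = 0.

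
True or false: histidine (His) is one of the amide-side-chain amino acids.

The amide-side-chain residues are Asn (N) and Gln (Q).
Histidine is not in this group.

False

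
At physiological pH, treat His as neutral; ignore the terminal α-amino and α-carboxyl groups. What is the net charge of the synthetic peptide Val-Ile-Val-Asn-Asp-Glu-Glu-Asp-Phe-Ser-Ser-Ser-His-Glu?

Near pH 7.4, K and R contribute +1 each, D and E contribute −1 each, and every other side chain (His included, as stated) is uncharged.
Positive (K, R): none → +0.
Negative (D, E): Asp5, Glu6, Glu7, Asp8, Glu14 → −5.
Net charge = (+0) + (−5) = −5.

-5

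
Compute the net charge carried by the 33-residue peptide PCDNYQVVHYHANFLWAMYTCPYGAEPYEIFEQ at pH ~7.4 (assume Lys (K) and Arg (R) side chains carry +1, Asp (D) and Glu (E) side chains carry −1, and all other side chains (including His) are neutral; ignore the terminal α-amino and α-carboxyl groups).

Positive (K, R): none → +0.
Negative (D, E): D3, E26, E29, E32 → −4.
Net charge = (+0) + (−4) = −4.

-4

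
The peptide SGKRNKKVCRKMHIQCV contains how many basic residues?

Lysine (K), arginine (R), and histidine (H) have basic, nitrogen-containing side chains.
Matching residues: K3, R4, K6, K7, R10, K11, H13.

7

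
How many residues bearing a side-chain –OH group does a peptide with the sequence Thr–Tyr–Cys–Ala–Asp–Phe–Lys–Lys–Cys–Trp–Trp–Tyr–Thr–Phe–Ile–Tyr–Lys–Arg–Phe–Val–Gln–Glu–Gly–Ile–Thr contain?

6

Serine (S), threonine (T), and tyrosine (Y) each carry a hydroxyl group on the side chain.
Matching residues: Thr1, Tyr2, Tyr12, Thr13, Tyr16, Thr25.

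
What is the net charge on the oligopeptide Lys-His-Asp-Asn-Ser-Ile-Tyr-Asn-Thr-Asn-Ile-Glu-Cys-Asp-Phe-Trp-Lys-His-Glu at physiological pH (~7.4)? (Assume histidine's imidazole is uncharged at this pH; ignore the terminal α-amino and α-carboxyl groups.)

At pH ~7.4 the Lys and Arg side chains are protonated (+1), the Asp and Glu side chains are deprotonated (−1), and with His taken as neutral all other side chains carry no charge.
Positive (K, R): Lys1, Lys17 → +2.
Negative (D, E): Asp3, Glu12, Asp14, Glu19 → −4.
Net charge = (+2) + (−4) = −2.

-2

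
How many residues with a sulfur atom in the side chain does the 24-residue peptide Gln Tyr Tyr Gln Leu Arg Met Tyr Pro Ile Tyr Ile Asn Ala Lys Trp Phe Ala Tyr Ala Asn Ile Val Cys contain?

2

Only Cys (C) and Met (M) have a sulfur atom in the side chain.
Matching residues: Met7, Cys24.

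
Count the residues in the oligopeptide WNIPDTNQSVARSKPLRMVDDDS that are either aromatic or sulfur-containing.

2

Aromatic: F, W, Y. Sulfur-containing: C, M.
Aromatic residues here: W1 (1).
Sulfur-containing residues here: M18 (1).
The two groups share no amino acid, so total = 1 + 1 = 2.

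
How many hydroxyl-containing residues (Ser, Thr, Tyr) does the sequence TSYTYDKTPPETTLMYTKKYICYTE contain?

Matching residues: T1, S2, Y3, T4, Y5, T8, T12, T13, Y16, T17, Y20, Y23, T24.

13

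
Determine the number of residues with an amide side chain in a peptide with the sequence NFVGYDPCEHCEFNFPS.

2

Asparagine (N) and glutamine (Q) have uncharged amide side chains.
Matching residues: N1, N14.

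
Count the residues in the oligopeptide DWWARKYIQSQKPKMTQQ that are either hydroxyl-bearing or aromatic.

5

Hydroxyl-bearing: S, T, Y. Aromatic: F, W, Y.
Hydroxyl-bearing residues here: Y7, S10, T16 (3).
Aromatic residues here: W2, W3, Y7 (3).
Y is in both groups, so the 1 Y residue must not be double-counted.
Total = 3 + 3 − 1 = 5.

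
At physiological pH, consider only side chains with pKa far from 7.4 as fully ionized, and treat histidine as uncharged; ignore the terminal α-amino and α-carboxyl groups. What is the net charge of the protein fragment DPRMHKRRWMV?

+3

The side chains ionized at physiological pH are Lys/Arg (+1) and Asp/Glu (−1); with His treated as neutral, nothing else contributes.
Positive (K, R): R3, K6, R7, R8 → +4.
Negative (D, E): D1 → −1.
Net charge = (+4) + (−1) = +3.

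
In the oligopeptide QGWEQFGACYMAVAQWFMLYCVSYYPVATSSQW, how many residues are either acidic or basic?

1

Acidic: D, E. Basic: H, K, R.
Acidic residues here: E4 (1).
Basic residues here: none (0).
The two groups share no amino acid, so total = 1 + 0 = 1.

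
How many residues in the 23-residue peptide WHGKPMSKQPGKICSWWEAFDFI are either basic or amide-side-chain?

Basic: H, K, R. Amide-side-chain: N, Q.
Basic residues here: H2, K4, K8, K12 (4).
Amide-side-chain residues here: Q9 (1).
The two groups share no amino acid, so total = 4 + 1 = 5.

5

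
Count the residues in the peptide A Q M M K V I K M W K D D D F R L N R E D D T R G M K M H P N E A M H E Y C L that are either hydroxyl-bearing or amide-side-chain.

5

Hydroxyl-bearing: S, T, Y. Amide-side-chain: N, Q.
Hydroxyl-bearing residues here: T23, Y37 (2).
Amide-side-chain residues here: Q2, N18, N31 (3).
The two groups share no amino acid, so total = 2 + 3 = 5.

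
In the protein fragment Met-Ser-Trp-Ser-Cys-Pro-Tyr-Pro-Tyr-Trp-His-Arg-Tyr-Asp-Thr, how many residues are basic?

2

The basic amino acids are Lys (K), Arg (R), and His (H).
Matching residues: His11, Arg12.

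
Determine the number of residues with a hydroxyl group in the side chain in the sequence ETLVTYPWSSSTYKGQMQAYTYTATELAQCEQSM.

The –OH-bearing residues are Ser, Thr (aliphatic alcohols), and Tyr (phenol).
Matching residues: T2, T5, Y6, S9, S10, S11, T12, Y13, Y20, T21, Y22, T23, T25, S33.

14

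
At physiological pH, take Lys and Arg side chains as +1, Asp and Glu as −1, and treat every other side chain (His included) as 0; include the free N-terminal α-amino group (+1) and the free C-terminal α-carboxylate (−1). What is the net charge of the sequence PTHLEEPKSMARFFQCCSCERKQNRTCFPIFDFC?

+1

Positive (K, R): K8, R12, R21, K22, R25 → +5.
Negative (D, E): E5, E6, E20, D32 → −4.
The N-terminus (+1) and C-terminus (−1) cancel.
Net charge = (+5) + (−4) = +1.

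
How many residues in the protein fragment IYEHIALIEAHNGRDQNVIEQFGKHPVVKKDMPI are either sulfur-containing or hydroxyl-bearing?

2

Sulfur-containing: C, M. Hydroxyl-bearing: S, T, Y.
Sulfur-containing residues here: M32 (1).
Hydroxyl-bearing residues here: Y2 (1).
The two groups share no amino acid, so total = 1 + 1 = 2.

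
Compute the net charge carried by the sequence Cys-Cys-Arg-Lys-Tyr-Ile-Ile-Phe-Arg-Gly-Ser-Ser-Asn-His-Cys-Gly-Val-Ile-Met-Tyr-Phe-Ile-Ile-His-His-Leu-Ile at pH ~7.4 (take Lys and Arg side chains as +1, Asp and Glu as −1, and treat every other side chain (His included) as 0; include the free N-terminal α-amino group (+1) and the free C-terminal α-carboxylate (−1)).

+3

Positive (K, R): Arg3, Lys4, Arg9 → +3.
Negative (D, E): none → −0.
The N-terminus (+1) and C-terminus (−1) cancel.
Net charge = (+3) + (−0) = +3.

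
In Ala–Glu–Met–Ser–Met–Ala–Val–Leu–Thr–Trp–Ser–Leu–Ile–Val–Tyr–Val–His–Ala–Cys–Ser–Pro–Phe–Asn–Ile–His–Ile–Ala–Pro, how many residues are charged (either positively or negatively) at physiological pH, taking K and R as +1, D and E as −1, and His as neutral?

1

Charged side chains at pH ~7.4: K, R (positive); D, E (negative).
Matching residues: Glu2.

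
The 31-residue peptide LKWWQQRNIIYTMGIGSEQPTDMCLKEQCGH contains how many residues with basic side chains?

K, R, and H are the three residues with basic side chains (ε-amine, guanidinium, and imidazole respectively).
Matching residues: K2, R7, K26, H31.

4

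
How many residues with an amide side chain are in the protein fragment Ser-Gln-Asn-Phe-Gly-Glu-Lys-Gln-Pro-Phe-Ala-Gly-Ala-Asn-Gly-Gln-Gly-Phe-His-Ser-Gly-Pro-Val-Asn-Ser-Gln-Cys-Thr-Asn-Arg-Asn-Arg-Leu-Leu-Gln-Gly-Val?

Asparagine (N) and glutamine (Q) have uncharged amide side chains.
Matching residues: Gln2, Asn3, Gln8, Asn14, Gln16, Asn24, Gln26, Asn29, Asn31, Gln35.

10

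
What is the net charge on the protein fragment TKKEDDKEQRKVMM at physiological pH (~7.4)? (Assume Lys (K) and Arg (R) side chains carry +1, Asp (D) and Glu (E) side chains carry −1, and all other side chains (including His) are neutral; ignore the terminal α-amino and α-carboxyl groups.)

Positive (K, R): K2, K3, K7, R10, K11 → +5.
Negative (D, E): E4, D5, D6, E8 → −4.
Net charge = (+5) + (−4) = +1.

+1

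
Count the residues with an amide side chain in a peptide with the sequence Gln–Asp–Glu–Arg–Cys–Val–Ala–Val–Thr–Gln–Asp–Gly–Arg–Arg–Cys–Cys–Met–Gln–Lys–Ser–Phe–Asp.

3

Only N (asparagine) and Q (glutamine) carry a side-chain carboxamide.
Matching residues: Gln1, Gln10, Gln18.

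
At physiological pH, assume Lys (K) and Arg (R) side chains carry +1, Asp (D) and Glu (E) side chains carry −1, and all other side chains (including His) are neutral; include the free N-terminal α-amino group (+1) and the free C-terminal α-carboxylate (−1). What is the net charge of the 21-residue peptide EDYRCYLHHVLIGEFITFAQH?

-2

Positive (K, R): R4 → +1.
Negative (D, E): E1, D2, E14 → −3.
The N-terminus (+1) and C-terminus (−1) cancel.
Net charge = (+1) + (−3) = −2.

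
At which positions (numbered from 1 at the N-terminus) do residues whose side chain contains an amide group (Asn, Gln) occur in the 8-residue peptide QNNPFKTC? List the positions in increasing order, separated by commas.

Matching residues: Q1, N2, N3.

1, 2, 3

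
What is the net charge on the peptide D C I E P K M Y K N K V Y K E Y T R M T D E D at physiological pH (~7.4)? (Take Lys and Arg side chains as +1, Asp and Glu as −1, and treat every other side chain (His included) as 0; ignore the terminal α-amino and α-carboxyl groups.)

-1

Positive (K, R): K6, K9, K11, K14, R18 → +5.
Negative (D, E): D1, E4, E15, D21, E22, D23 → −6.
Net charge = (+5) + (−6) = −1.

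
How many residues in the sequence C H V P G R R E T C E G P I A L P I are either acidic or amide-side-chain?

Acidic: D, E. Amide-side-chain: N, Q.
Acidic residues here: E8, E11 (2).
Amide-side-chain residues here: none (0).
The two groups share no amino acid, so total = 2 + 0 = 2.

2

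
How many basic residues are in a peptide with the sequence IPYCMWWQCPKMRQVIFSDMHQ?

3

The basic amino acids are Lys (K), Arg (R), and His (H).
Matching residues: K11, R13, H21.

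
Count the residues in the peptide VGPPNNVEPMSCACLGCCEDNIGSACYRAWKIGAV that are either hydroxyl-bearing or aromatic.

Hydroxyl-bearing: S, T, Y. Aromatic: F, W, Y.
Hydroxyl-bearing residues here: S11, S24, Y27 (3).
Aromatic residues here: Y27, W30 (2).
Y is in both groups, so the 1 Y residue must not be double-counted.
Total = 3 + 2 − 1 = 4.

4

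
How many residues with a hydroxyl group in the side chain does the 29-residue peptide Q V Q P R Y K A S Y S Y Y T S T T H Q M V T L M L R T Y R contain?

S, T, and Y are the three residues with a side-chain hydroxyl.
Matching residues: Y6, S9, Y10, S11, Y12, Y13, T14, S15, T16, T17, T22, T27, Y28.

13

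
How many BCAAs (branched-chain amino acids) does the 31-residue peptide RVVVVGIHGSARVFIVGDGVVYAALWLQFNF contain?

The BCAAs are Val, Leu, and Ile — aliphatic side chains with a branch point.
Matching residues: V2, V3, V4, V5, I7, V13, I15, V16, V20, V21, L25, L27.

12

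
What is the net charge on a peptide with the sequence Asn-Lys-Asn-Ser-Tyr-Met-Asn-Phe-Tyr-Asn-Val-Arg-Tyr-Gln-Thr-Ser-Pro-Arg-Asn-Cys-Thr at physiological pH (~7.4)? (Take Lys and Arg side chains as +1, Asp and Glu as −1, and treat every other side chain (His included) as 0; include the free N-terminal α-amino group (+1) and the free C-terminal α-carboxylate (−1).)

Positive (K, R): Lys2, Arg12, Arg18 → +3.
Negative (D, E): none → −0.
The N-terminus (+1) and C-terminus (−1) cancel.
Net charge = (+3) + (−0) = +3.

+3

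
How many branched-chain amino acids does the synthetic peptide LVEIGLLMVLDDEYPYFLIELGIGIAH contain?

Valine (V), leucine (L), and isoleucine (I) are the branched-chain amino acids.
Matching residues: L1, V2, I4, L6, L7, V9, L10, L18, I19, L21, I23, I25.

12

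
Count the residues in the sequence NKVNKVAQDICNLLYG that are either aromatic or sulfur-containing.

2

Aromatic: F, W, Y. Sulfur-containing: C, M.
Aromatic residues here: Y15 (1).
Sulfur-containing residues here: C11 (1).
The two groups share no amino acid, so total = 1 + 1 = 2.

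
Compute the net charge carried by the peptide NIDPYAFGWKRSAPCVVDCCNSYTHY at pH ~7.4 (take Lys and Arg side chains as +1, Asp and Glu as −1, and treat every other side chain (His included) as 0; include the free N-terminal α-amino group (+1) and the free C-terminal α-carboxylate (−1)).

Positive (K, R): K10, R11 → +2.
Negative (D, E): D3, D18 → −2.
The N-terminus (+1) and C-terminus (−1) cancel.
Net charge = (+2) + (−2) = 0.

0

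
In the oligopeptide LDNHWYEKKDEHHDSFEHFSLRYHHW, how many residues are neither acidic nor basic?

Acidic: D, E. Basic: K, R, H. All other residues are neither.
Matching residues: L1, N3, W5, Y6, S15, F16, F19, S20, L21, Y23, W26.

11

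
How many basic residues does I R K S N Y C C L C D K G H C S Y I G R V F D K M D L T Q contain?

The basic amino acids are Lys (K), Arg (R), and His (H).
Matching residues: R2, K3, K12, H14, R20, K24.

6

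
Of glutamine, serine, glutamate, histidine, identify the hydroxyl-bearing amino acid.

serine

The –OH-bearing residues are Ser, Thr (aliphatic alcohols), and Tyr (phenol).
Of the listed options, only serine belongs to this group.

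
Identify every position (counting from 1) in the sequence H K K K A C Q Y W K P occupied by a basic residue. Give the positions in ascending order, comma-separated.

1, 2, 3, 4, 10

K, R, and H are the three residues with basic side chains (ε-amine, guanidinium, and imidazole respectively).
Matching residues: H1, K2, K3, K4, K10.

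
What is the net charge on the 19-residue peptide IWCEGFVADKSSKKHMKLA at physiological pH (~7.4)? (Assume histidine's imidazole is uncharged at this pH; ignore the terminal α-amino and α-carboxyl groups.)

Near pH 7.4, K and R contribute +1 each, D and E contribute −1 each, and every other side chain (His included, as stated) is uncharged.
Positive (K, R): K10, K13, K14, K17 → +4.
Negative (D, E): E4, D9 → −2.
Net charge = (+4) + (−2) = +2.

+2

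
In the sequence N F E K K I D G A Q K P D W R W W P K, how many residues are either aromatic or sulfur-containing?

4

Aromatic: F, W, Y. Sulfur-containing: C, M.
Aromatic residues here: F2, W14, W16, W17 (4).
Sulfur-containing residues here: none (0).
The two groups share no amino acid, so total = 4 + 0 = 4.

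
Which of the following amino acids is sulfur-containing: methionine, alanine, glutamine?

Only Cys (C) and Met (M) have a sulfur atom in the side chain.
Of the listed options, only methionine belongs to this group.

methionine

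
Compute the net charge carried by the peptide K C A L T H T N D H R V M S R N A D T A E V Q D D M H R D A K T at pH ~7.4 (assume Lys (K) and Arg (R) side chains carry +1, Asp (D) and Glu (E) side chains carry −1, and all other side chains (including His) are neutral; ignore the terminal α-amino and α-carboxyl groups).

Positive (K, R): K1, R11, R15, R28, K31 → +5.
Negative (D, E): D9, D18, E21, D24, D25, D29 → −6.
Net charge = (+5) + (−6) = −1.

-1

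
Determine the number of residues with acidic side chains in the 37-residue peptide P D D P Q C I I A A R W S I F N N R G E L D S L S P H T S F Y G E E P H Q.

Aspartate (D) and glutamate (E) have carboxylic-acid side chains and are the acidic amino acids.
Matching residues: D2, D3, E20, D22, E33, E34.

6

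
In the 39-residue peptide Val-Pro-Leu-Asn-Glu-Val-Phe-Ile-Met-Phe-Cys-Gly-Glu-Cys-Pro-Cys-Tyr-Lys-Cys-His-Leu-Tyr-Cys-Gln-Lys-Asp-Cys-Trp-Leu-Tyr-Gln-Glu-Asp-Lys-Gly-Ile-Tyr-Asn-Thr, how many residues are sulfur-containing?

7

Cysteine (C, thiol) and methionine (M, thioether) are the two sulfur-containing amino acids.
Matching residues: Met9, Cys11, Cys14, Cys16, Cys19, Cys23, Cys27.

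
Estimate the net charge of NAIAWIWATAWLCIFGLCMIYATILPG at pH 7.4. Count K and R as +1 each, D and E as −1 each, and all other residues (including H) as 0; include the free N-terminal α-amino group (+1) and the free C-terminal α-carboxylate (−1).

Positive (K, R): none → +0.
Negative (D, E): none → −0.
The N-terminus (+1) and C-terminus (−1) cancel.
Net charge = (+0) + (−0) = 0.

0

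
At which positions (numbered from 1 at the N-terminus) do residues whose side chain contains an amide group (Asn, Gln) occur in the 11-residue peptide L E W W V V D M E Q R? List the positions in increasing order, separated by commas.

10

Matching residues: Q10.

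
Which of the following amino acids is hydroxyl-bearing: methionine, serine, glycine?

Serine (S), threonine (T), and tyrosine (Y) each carry a hydroxyl group on the side chain.
Of the listed options, only serine belongs to this group.

serine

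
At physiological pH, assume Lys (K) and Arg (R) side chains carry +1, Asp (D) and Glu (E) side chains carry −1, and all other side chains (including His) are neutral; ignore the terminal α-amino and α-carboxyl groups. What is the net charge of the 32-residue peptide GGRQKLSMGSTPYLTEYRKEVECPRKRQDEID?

Positive (K, R): R3, K5, R18, K19, R25, K26, R27 → +7.
Negative (D, E): E16, E20, E22, D29, E30, D32 → −6.
Net charge = (+7) + (−6) = +1.

+1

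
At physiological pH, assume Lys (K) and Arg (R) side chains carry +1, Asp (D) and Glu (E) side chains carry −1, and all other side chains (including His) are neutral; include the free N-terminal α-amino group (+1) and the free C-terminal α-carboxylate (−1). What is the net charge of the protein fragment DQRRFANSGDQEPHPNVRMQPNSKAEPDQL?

-1

Positive (K, R): R3, R4, R18, K24 → +4.
Negative (D, E): D1, D10, E12, E26, D28 → −5.
The N-terminus (+1) and C-terminus (−1) cancel.
Net charge = (+4) + (−5) = −1.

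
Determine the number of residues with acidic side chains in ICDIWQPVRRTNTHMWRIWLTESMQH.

2

The acidic residues are Asp (D) and Glu (E), whose side chains end in a carboxylate group.
Matching residues: D3, E22.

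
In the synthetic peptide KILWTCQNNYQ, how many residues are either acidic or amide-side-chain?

Acidic: D, E. Amide-side-chain: N, Q.
Acidic residues here: none (0).
Amide-side-chain residues here: Q7, N8, N9, Q11 (4).
The two groups share no amino acid, so total = 0 + 4 = 4.

4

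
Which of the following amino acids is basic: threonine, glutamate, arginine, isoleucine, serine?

arginine

K, R, and H are the three residues with basic side chains (ε-amine, guanidinium, and imidazole respectively).
Of the listed options, only arginine belongs to this group.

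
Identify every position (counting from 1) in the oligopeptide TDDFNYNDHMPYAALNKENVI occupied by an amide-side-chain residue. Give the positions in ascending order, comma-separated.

5, 7, 16, 19

Matching residues: N5, N7, N16, N19.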